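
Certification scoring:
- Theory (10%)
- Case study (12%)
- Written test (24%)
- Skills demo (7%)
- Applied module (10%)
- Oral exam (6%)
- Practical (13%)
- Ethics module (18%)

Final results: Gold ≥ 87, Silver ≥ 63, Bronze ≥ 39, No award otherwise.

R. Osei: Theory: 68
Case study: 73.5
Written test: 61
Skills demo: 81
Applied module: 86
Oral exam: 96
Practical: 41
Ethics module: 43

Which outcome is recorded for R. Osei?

Silver

Weighted total:
  Theory 68 × 0.1 = 6.8
  Case study 73.5 × 0.12 = 8.82
  Written test 61 × 0.24 = 14.64
  Skills demo 81 × 0.07 = 5.67
  Applied module 86 × 0.1 = 8.6
  Oral exam 96 × 0.06 = 5.76
  Practical 41 × 0.13 = 5.33
  Ethics module 43 × 0.18 = 7.74
Sum = 63.36
63.36 is ≥ 63 and < 87 → Silver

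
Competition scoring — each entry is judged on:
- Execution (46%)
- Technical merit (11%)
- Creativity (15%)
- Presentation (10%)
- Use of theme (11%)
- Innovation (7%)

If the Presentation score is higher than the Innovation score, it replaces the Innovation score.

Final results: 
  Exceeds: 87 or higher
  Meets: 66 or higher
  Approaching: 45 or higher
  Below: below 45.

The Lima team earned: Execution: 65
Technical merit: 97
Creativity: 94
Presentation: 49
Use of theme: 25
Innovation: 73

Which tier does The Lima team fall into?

Presentation (49) ≤ Innovation (73), so Innovation stays at 73.
Weighted total:
  Execution 65 × 0.46 = 29.9
  Technical merit 97 × 0.11 = 10.67
  Creativity 94 × 0.15 = 14.1
  Presentation 49 × 0.1 = 4.9
  Use of theme 25 × 0.11 = 2.75
  Innovation 73 × 0.07 = 5.11
Sum = 67.43
67.43 is ≥ 66 and < 87 → Meets

Meets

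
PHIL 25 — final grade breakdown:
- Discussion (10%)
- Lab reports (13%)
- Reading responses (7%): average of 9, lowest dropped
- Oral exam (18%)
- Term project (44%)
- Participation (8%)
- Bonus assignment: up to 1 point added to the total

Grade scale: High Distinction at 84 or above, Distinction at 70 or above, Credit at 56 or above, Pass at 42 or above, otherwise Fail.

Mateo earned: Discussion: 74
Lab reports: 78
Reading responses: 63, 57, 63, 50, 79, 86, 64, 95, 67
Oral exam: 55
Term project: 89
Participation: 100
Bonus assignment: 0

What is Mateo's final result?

Distinction

Reading responses: drop 50 → average of remaining 8 = 574/8 = 71.75
Weighted total:
  Discussion 74 × 0.1 = 7.4
  Lab reports 78 × 0.13 = 10.14
  Reading responses 71.75 × 0.07 = 5.0225
  Oral exam 55 × 0.18 = 9.9
  Term project 89 × 0.44 = 39.16
  Participation 100 × 0.08 = 8
Sum = 79.6225
Bonus assignment: 79.6225 + 0 = 79.6225
79.6225 is ≥ 70 and < 84 → Distinction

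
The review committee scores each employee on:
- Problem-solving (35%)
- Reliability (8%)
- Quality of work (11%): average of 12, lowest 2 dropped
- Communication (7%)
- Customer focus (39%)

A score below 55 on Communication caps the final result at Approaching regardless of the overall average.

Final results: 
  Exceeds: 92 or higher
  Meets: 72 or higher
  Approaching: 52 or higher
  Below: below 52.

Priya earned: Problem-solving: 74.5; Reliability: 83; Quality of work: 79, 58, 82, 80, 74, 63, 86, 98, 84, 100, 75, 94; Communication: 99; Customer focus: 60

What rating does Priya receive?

Meets

Quality of work: drop 58, 63 → average of remaining 10 = 852/10 = 85.2
Communication score 99 ≥ 55: minimum met.
Weighted total:
  Problem-solving 74.5 × 0.35 = 26.075
  Reliability 83 × 0.08 = 6.64
  Quality of work 85.2 × 0.11 = 9.372
  Communication 99 × 0.07 = 6.93
  Customer focus 60 × 0.39 = 23.4
Sum = 72.417
72.417 is ≥ 72 and < 92 → Meets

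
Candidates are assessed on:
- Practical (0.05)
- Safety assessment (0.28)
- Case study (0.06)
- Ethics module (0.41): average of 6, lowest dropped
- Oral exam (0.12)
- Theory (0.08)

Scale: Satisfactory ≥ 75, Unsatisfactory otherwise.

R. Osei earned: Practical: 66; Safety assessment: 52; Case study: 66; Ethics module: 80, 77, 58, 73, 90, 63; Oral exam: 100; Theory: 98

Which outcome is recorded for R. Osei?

Unsatisfactory

Ethics module: drop 58 → average of remaining 5 = 383/5 = 76.6
Weighted total:
  Practical 66 × 0.05 = 3.3
  Safety assessment 52 × 0.28 = 14.56
  Case study 66 × 0.06 = 3.96
  Ethics module 76.6 × 0.41 = 31.406
  Oral exam 100 × 0.12 = 12
  Theory 98 × 0.08 = 7.84
Sum = 73.066
73.066 < 75 → Unsatisfactory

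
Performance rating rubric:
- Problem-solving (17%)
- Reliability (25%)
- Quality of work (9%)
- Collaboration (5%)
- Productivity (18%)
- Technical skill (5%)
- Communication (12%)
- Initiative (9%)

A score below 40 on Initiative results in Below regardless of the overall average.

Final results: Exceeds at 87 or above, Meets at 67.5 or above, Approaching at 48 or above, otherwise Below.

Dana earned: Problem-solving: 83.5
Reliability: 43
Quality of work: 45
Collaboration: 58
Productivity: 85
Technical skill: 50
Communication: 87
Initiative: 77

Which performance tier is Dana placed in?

Approaching

Initiative score 77 ≥ 40: minimum met.
Weighted total:
  Problem-solving 83.5 × 0.17 = 14.195
  Reliability 43 × 0.25 = 10.75
  Quality of work 45 × 0.09 = 4.05
  Collaboration 58 × 0.05 = 2.9
  Productivity 85 × 0.18 = 15.3
  Technical skill 50 × 0.05 = 2.5
  Communication 87 × 0.12 = 10.44
  Initiative 77 × 0.09 = 6.93
Sum = 67.065
67.065 is ≥ 48 and < 67.5 → Approaching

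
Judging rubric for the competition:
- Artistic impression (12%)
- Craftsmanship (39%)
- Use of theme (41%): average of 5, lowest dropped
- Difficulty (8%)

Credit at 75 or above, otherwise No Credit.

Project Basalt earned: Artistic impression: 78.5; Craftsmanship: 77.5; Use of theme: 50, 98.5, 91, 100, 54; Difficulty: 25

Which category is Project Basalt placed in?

Use of theme: drop 50 → average of remaining 4 = 343.5/4 = 85.875
Weighted total:
  Artistic impression 78.5 × 0.12 = 9.42
  Craftsmanship 77.5 × 0.39 = 30.225
  Use of theme 85.875 × 0.41 = 35.20875
  Difficulty 25 × 0.08 = 2
Sum = 76.85375
76.85375 ≥ 75 → Credit

Credit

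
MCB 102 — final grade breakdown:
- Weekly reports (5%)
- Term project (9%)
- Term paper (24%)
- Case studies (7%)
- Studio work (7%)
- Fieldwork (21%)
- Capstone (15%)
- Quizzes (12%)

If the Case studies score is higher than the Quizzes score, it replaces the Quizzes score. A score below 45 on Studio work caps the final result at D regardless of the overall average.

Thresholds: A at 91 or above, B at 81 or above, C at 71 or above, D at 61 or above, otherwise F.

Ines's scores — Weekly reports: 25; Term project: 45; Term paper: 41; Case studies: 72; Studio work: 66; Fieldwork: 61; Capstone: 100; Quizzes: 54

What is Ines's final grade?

Case studies (72) > Quizzes (54), so Quizzes counts as 72.
Studio work score 66 ≥ 45: minimum met.
Weighted total:
  Weekly reports 25 × 0.05 = 1.25
  Term project 45 × 0.09 = 4.05
  Term paper 41 × 0.24 = 9.84
  Case studies 72 × 0.07 = 5.04
  Studio work 66 × 0.07 = 4.62
  Fieldwork 61 × 0.21 = 12.81
  Capstone 100 × 0.15 = 15
  Quizzes 72 × 0.12 = 8.64
Sum = 61.25
61.25 is ≥ 61 and < 71 → D

D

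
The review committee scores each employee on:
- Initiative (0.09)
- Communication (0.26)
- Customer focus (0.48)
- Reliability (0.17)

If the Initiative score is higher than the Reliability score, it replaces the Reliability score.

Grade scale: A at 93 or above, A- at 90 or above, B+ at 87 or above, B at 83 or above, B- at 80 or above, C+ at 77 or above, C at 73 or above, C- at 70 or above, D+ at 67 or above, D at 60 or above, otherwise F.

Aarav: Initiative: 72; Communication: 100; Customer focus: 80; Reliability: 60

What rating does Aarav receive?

Initiative (72) > Reliability (60), so Reliability counts as 72.
Weighted total:
  Initiative 72 × 0.09 = 6.48
  Communication 100 × 0.26 = 26
  Customer focus 80 × 0.48 = 38.4
  Reliability 72 × 0.17 = 12.24
Sum = 83.12
83.12 is ≥ 83 and < 87 → B

B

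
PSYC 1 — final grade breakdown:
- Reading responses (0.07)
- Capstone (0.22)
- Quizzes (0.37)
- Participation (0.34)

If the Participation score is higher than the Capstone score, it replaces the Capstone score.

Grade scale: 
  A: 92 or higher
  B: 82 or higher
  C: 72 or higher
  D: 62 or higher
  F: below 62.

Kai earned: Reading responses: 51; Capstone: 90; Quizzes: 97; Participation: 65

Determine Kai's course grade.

C

Participation (65) ≤ Capstone (90), so Capstone stays at 90.
Weighted total:
  Reading responses 51 × 0.07 = 3.57
  Capstone 90 × 0.22 = 19.8
  Quizzes 97 × 0.37 = 35.89
  Participation 65 × 0.34 = 22.1
Sum = 81.36
81.36 is ≥ 72 and < 82 → C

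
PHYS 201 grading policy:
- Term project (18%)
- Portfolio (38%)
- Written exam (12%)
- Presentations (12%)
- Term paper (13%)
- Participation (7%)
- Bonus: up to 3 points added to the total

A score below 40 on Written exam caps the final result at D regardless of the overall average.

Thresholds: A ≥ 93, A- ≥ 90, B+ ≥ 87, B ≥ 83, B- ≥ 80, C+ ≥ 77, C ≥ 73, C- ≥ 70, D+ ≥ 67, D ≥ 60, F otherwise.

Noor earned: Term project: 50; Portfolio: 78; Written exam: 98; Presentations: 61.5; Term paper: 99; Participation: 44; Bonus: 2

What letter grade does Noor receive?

Written exam score 98 ≥ 40: minimum met.
Weighted total:
  Term project 50 × 0.18 = 9
  Portfolio 78 × 0.38 = 29.64
  Written exam 98 × 0.12 = 11.76
  Presentations 61.5 × 0.12 = 7.38
  Term paper 99 × 0.13 = 12.87
  Participation 44 × 0.07 = 3.08
Sum = 73.73
Bonus: 73.73 + 2 = 75.73
75.73 is ≥ 73 and < 77 → C

C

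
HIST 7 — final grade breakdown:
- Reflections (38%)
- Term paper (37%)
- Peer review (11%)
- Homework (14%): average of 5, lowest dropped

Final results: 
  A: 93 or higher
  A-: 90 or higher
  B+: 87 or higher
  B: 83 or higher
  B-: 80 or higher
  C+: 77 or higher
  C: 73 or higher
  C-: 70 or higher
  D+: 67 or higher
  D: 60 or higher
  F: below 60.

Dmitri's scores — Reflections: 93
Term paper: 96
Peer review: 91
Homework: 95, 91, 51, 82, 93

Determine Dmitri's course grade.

A

Homework: drop 51 → average of remaining 4 = 361/4 = 90.25
Weighted total:
  Reflections 93 × 0.38 = 35.34
  Term paper 96 × 0.37 = 35.52
  Peer review 91 × 0.11 = 10.01
  Homework 90.25 × 0.14 = 12.635
Sum = 93.505
93.505 ≥ 93 → A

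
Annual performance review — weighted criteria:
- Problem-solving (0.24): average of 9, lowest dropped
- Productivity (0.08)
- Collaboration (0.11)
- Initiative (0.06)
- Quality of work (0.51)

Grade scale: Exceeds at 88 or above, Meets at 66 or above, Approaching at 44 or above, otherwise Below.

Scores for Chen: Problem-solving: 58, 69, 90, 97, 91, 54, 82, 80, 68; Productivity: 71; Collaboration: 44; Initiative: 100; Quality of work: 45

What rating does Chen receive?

Problem-solving: drop 54 → average of remaining 8 = 635/8 = 79.375
Weighted total:
  Problem-solving 79.375 × 0.24 = 19.05
  Productivity 71 × 0.08 = 5.68
  Collaboration 44 × 0.11 = 4.84
  Initiative 100 × 0.06 = 6
  Quality of work 45 × 0.51 = 22.95
Sum = 58.52
58.52 is ≥ 44 and < 66 → Approaching

Approaching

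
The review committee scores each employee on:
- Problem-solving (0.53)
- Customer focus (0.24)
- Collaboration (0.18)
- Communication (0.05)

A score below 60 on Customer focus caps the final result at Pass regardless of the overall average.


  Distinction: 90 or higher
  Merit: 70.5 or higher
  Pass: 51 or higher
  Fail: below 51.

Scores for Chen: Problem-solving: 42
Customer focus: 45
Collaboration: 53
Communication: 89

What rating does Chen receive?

Fail

Customer focus score 45 < 60: minimum not met.
Weighted total:
  Problem-solving 42 × 0.53 = 22.26
  Customer focus 45 × 0.24 = 10.8
  Collaboration 53 × 0.18 = 9.54
  Communication 89 × 0.05 = 4.45
Sum = 47.05
47.05 would be Fail; cap at Pass applies → Fail.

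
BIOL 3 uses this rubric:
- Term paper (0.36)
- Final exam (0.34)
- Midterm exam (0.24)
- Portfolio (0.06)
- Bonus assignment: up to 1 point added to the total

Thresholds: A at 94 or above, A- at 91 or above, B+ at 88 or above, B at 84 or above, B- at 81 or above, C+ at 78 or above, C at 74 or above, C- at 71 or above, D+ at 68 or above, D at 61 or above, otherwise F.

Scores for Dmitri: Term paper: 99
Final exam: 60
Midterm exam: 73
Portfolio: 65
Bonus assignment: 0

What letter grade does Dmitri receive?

C

Weighted total:
  Term paper 99 × 0.36 = 35.64
  Final exam 60 × 0.34 = 20.4
  Midterm exam 73 × 0.24 = 17.52
  Portfolio 65 × 0.06 = 3.9
Sum = 77.46
Bonus assignment: 77.46 + 0 = 77.46
77.46 is ≥ 74 and < 78 → C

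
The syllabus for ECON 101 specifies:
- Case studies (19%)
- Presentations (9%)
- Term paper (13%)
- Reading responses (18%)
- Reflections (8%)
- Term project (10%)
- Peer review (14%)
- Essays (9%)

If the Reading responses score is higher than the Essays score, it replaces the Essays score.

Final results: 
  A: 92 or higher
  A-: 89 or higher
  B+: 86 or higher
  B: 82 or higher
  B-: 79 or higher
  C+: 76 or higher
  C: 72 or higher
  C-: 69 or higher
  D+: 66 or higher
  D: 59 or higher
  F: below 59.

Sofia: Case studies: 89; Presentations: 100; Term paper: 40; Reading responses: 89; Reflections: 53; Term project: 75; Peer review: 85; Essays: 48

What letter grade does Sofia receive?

Reading responses (89) > Essays (48), so Essays counts as 89.
Weighted total:
  Case studies 89 × 0.19 = 16.91
  Presentations 100 × 0.09 = 9
  Term paper 40 × 0.13 = 5.2
  Reading responses 89 × 0.18 = 16.02
  Reflections 53 × 0.08 = 4.24
  Term project 75 × 0.1 = 7.5
  Peer review 85 × 0.14 = 11.9
  Essays 89 × 0.09 = 8.01
Sum = 78.78
78.78 is ≥ 76 and < 79 → C+

C+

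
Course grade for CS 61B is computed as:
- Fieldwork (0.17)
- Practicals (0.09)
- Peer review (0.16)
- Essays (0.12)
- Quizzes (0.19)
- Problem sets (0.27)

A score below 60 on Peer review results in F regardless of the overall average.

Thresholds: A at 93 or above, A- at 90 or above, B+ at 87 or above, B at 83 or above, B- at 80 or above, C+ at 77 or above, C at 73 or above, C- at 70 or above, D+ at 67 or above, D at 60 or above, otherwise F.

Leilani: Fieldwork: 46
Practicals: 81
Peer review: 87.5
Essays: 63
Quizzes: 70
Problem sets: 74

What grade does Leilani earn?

Peer review score 87.5 ≥ 60: minimum met.
Weighted total:
  Fieldwork 46 × 0.17 = 7.82
  Practicals 81 × 0.09 = 7.29
  Peer review 87.5 × 0.16 = 14
  Essays 63 × 0.12 = 7.56
  Quizzes 70 × 0.19 = 13.3
  Problem sets 74 × 0.27 = 19.98
Sum = 69.95
69.95 is ≥ 67 and < 70 → D+

D+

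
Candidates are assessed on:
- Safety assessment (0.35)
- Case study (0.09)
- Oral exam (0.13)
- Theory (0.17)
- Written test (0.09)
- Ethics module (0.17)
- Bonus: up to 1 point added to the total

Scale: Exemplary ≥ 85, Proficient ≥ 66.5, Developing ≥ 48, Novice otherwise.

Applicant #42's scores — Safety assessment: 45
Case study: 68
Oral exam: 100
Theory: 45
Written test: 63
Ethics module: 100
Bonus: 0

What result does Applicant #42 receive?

Developing

Weighted total:
  Safety assessment 45 × 0.35 = 15.75
  Case study 68 × 0.09 = 6.12
  Oral exam 100 × 0.13 = 13
  Theory 45 × 0.17 = 7.65
  Written test 63 × 0.09 = 5.67
  Ethics module 100 × 0.17 = 17
Sum = 65.19
Bonus: 65.19 + 0 = 65.19
65.19 is ≥ 48 and < 66.5 → Developing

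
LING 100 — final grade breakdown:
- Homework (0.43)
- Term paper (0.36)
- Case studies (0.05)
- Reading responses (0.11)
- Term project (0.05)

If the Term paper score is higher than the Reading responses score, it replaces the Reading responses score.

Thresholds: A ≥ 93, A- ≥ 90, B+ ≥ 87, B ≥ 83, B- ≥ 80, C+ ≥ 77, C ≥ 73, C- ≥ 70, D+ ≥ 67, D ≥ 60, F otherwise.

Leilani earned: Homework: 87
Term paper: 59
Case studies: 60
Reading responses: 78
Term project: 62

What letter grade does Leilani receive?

C

Term paper (59) ≤ Reading responses (78), so Reading responses stays at 78.
Weighted total:
  Homework 87 × 0.43 = 37.41
  Term paper 59 × 0.36 = 21.24
  Case studies 60 × 0.05 = 3
  Reading responses 78 × 0.11 = 8.58
  Term project 62 × 0.05 = 3.1
Sum = 73.33
73.33 is ≥ 73 and < 77 → C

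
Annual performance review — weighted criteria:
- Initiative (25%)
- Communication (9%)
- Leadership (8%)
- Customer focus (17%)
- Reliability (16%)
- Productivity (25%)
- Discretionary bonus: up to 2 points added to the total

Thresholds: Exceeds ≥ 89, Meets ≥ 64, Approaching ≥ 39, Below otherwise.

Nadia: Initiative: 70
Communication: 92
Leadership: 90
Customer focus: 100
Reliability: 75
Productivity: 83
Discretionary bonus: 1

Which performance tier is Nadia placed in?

Meets

Weighted total:
  Initiative 70 × 0.25 = 17.5
  Communication 92 × 0.09 = 8.28
  Leadership 90 × 0.08 = 7.2
  Customer focus 100 × 0.17 = 17
  Reliability 75 × 0.16 = 12
  Productivity 83 × 0.25 = 20.75
Sum = 82.73
Discretionary bonus: 82.73 + 1 = 83.73
83.73 is ≥ 64 and < 89 → Meets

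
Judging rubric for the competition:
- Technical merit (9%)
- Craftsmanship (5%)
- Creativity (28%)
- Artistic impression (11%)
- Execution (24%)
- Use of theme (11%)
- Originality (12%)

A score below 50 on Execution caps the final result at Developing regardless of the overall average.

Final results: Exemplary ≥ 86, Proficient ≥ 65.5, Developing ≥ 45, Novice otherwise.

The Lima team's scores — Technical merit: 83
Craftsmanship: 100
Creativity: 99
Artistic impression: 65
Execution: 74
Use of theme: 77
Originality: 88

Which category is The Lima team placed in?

Proficient

Execution score 74 ≥ 50: minimum met.
Weighted total:
  Technical merit 83 × 0.09 = 7.47
  Craftsmanship 100 × 0.05 = 5
  Creativity 99 × 0.28 = 27.72
  Artistic impression 65 × 0.11 = 7.15
  Execution 74 × 0.24 = 17.76
  Use of theme 77 × 0.11 = 8.47
  Originality 88 × 0.12 = 10.56
Sum = 84.13
84.13 is ≥ 65.5 and < 86 → Proficient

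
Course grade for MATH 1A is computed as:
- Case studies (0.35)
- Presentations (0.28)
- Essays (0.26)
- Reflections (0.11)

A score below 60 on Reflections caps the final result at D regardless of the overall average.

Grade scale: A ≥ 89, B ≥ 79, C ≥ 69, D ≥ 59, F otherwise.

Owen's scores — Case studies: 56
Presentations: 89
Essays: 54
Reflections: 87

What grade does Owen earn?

D

Reflections score 87 ≥ 60: minimum met.
Weighted total:
  Case studies 56 × 0.35 = 19.6
  Presentations 89 × 0.28 = 24.92
  Essays 54 × 0.26 = 14.04
  Reflections 87 × 0.11 = 9.57
Sum = 68.13
68.13 is ≥ 59 and < 69 → D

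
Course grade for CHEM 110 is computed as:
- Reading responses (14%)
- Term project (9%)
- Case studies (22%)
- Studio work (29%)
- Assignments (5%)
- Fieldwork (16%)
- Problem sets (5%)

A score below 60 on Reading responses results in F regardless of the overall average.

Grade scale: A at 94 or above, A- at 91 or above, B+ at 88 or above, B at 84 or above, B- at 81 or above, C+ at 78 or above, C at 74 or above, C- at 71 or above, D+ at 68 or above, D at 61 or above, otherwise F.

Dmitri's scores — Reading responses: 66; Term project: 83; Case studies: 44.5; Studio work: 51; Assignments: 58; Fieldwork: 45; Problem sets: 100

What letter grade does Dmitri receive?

Reading responses score 66 ≥ 60: minimum met.
Weighted total:
  Reading responses 66 × 0.14 = 9.24
  Term project 83 × 0.09 = 7.47
  Case studies 44.5 × 0.22 = 9.79
  Studio work 51 × 0.29 = 14.79
  Assignments 58 × 0.05 = 2.9
  Fieldwork 45 × 0.16 = 7.2
  Problem sets 100 × 0.05 = 5
Sum = 56.39
56.39 < 61 → F

F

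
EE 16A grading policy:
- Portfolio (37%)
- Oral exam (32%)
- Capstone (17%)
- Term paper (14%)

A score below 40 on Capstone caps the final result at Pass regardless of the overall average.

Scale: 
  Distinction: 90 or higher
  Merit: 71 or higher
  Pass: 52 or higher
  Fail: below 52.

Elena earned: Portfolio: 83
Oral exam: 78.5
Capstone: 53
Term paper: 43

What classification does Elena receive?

Pass

Capstone score 53 ≥ 40: minimum met.
Weighted total:
  Portfolio 83 × 0.37 = 30.71
  Oral exam 78.5 × 0.32 = 25.12
  Capstone 53 × 0.17 = 9.01
  Term paper 43 × 0.14 = 6.02
Sum = 70.86
70.86 is ≥ 52 and < 71 → Pass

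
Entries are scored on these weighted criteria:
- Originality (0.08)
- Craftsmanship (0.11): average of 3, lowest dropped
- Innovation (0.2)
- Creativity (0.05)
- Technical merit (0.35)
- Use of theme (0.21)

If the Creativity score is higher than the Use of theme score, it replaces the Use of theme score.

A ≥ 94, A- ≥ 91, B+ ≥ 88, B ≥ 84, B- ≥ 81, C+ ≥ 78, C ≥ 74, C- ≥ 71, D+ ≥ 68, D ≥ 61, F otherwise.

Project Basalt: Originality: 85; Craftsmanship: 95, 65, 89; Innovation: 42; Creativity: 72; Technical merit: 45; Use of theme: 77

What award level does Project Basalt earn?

Craftsmanship: drop 65 → average of remaining 2 = 184/2 = 92
Creativity (72) ≤ Use of theme (77), so Use of theme stays at 77.
Weighted total:
  Originality 85 × 0.08 = 6.8
  Craftsmanship 92 × 0.11 = 10.12
  Innovation 42 × 0.2 = 8.4
  Creativity 72 × 0.05 = 3.6
  Technical merit 45 × 0.35 = 15.75
  Use of theme 77 × 0.21 = 16.17
Sum = 60.84
60.84 < 61 → F

F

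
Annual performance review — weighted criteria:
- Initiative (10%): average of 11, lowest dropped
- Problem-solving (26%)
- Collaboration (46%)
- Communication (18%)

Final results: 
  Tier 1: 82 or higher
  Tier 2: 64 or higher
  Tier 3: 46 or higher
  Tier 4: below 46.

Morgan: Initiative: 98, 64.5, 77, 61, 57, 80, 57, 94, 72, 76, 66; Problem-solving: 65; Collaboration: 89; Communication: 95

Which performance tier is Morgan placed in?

Tier 1

Initiative: drop 57 → average of remaining 10 = 745.5/10 = 74.55
Weighted total:
  Initiative 74.55 × 0.1 = 7.455
  Problem-solving 65 × 0.26 = 16.9
  Collaboration 89 × 0.46 = 40.94
  Communication 95 × 0.18 = 17.1
Sum = 82.395
82.395 ≥ 82 → Tier 1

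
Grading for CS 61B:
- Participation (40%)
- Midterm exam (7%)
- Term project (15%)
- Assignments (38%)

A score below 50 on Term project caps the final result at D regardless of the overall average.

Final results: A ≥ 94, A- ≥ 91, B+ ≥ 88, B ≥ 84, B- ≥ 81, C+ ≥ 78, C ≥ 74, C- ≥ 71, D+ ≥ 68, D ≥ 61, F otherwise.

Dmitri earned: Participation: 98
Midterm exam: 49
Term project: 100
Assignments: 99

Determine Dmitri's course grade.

Term project score 100 ≥ 50: minimum met.
Weighted total:
  Participation 98 × 0.4 = 39.2
  Midterm exam 49 × 0.07 = 3.43
  Term project 100 × 0.15 = 15
  Assignments 99 × 0.38 = 37.62
Sum = 95.25
95.25 ≥ 94 → A

A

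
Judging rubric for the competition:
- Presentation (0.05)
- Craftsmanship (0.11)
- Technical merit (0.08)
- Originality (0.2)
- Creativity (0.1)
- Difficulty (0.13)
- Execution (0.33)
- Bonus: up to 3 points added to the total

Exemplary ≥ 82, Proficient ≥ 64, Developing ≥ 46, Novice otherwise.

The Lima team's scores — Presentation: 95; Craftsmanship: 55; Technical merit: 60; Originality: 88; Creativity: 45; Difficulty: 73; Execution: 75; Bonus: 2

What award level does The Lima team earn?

Weighted total:
  Presentation 95 × 0.05 = 4.75
  Craftsmanship 55 × 0.11 = 6.05
  Technical merit 60 × 0.08 = 4.8
  Originality 88 × 0.2 = 17.6
  Creativity 45 × 0.1 = 4.5
  Difficulty 73 × 0.13 = 9.49
  Execution 75 × 0.33 = 24.75
Sum = 71.94
Bonus: 71.94 + 2 = 73.94
73.94 is ≥ 64 and < 82 → Proficient

Proficient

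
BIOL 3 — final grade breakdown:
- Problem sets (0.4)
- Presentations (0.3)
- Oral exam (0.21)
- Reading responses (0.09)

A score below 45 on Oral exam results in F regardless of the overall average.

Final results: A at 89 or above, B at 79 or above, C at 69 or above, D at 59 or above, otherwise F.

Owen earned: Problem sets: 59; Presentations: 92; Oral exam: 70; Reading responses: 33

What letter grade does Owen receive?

D

Oral exam score 70 ≥ 45: minimum met.
Weighted total:
  Problem sets 59 × 0.4 = 23.6
  Presentations 92 × 0.3 = 27.6
  Oral exam 70 × 0.21 = 14.7
  Reading responses 33 × 0.09 = 2.97
Sum = 68.87
68.87 is ≥ 59 and < 69 → D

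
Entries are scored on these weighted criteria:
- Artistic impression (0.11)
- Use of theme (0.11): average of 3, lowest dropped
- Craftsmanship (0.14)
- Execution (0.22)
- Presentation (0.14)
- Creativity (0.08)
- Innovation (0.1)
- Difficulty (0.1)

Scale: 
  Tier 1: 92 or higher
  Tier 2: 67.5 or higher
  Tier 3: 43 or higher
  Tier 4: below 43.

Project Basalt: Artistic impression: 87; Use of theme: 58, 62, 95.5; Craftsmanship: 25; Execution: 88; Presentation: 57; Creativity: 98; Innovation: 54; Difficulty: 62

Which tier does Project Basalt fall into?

Use of theme: drop 58 → average of remaining 2 = 157.5/2 = 78.75
Weighted total:
  Artistic impression 87 × 0.11 = 9.57
  Use of theme 78.75 × 0.11 = 8.6625
  Craftsmanship 25 × 0.14 = 3.5
  Execution 88 × 0.22 = 19.36
  Presentation 57 × 0.14 = 7.98
  Creativity 98 × 0.08 = 7.84
  Innovation 54 × 0.1 = 5.4
  Difficulty 62 × 0.1 = 6.2
Sum = 68.5125
68.5125 is ≥ 67.5 and < 92 → Tier 2

Tier 2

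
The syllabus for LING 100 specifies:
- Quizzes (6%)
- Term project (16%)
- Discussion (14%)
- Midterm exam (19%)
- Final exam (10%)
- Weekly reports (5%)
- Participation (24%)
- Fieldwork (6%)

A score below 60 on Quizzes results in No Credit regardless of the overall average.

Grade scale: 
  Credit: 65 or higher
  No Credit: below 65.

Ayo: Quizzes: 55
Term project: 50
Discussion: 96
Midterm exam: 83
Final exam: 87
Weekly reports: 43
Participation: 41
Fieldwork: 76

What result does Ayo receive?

No Credit

Quizzes score 55 < 60: minimum not met.
Weighted total:
  Quizzes 55 × 0.06 = 3.3
  Term project 50 × 0.16 = 8
  Discussion 96 × 0.14 = 13.44
  Midterm exam 83 × 0.19 = 15.77
  Final exam 87 × 0.1 = 8.7
  Weekly reports 43 × 0.05 = 2.15
  Participation 41 × 0.24 = 9.84
  Fieldwork 76 × 0.06 = 4.56
Sum = 65.76
Because the Quizzes minimum was not met, the result is No Credit.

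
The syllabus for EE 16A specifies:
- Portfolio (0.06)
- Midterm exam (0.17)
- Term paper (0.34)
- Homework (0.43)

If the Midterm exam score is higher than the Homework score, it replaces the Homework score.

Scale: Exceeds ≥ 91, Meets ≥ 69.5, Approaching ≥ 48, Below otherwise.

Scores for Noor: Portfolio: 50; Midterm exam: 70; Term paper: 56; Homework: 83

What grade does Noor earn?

Midterm exam (70) ≤ Homework (83), so Homework stays at 83.
Weighted total:
  Portfolio 50 × 0.06 = 3
  Midterm exam 70 × 0.17 = 11.9
  Term paper 56 × 0.34 = 19.04
  Homework 83 × 0.43 = 35.69
Sum = 69.63
69.63 is ≥ 69.5 and < 91 → Meets

Meets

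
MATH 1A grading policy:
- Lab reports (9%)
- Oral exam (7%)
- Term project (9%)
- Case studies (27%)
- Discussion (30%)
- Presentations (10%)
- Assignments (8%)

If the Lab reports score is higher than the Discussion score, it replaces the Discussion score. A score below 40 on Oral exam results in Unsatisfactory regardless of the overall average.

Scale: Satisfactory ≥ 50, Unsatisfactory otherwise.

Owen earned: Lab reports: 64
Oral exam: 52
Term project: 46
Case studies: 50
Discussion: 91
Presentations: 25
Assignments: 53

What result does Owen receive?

Lab reports (64) ≤ Discussion (91), so Discussion stays at 91.
Oral exam score 52 ≥ 40: minimum met.
Weighted total:
  Lab reports 64 × 0.09 = 5.76
  Oral exam 52 × 0.07 = 3.64
  Term project 46 × 0.09 = 4.14
  Case studies 50 × 0.27 = 13.5
  Discussion 91 × 0.3 = 27.3
  Presentations 25 × 0.1 = 2.5
  Assignments 53 × 0.08 = 4.24
Sum = 61.08
61.08 ≥ 50 → Satisfactory

Satisfactory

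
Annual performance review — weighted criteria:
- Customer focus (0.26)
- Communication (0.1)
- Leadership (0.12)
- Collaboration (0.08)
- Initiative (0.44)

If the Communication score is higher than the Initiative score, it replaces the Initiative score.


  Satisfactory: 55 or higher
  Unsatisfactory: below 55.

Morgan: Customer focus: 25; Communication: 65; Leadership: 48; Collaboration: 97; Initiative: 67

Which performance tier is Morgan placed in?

Satisfactory

Communication (65) ≤ Initiative (67), so Initiative stays at 67.
Weighted total:
  Customer focus 25 × 0.26 = 6.5
  Communication 65 × 0.1 = 6.5
  Leadership 48 × 0.12 = 5.76
  Collaboration 97 × 0.08 = 7.76
  Initiative 67 × 0.44 = 29.48
Sum = 56
56 ≥ 55 → Satisfactory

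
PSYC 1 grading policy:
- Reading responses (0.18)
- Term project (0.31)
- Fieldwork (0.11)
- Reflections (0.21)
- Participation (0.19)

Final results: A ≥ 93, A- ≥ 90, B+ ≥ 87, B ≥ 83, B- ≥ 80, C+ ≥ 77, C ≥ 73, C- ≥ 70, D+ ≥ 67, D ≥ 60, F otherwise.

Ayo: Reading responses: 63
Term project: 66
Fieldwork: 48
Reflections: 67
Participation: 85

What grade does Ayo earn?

Weighted total:
  Reading responses 63 × 0.18 = 11.34
  Term project 66 × 0.31 = 20.46
  Fieldwork 48 × 0.11 = 5.28
  Reflections 67 × 0.21 = 14.07
  Participation 85 × 0.19 = 16.15
Sum = 67.3
67.3 is ≥ 67 and < 70 → D+

D+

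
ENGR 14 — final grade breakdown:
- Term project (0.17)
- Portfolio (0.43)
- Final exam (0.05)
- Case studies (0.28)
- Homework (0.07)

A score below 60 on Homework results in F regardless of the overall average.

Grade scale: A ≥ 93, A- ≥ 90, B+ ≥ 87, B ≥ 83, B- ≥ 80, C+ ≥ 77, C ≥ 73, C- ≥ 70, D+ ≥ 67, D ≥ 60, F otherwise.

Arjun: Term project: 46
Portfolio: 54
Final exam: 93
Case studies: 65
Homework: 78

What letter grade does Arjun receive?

Homework score 78 ≥ 60: minimum met.
Weighted total:
  Term project 46 × 0.17 = 7.82
  Portfolio 54 × 0.43 = 23.22
  Final exam 93 × 0.05 = 4.65
  Case studies 65 × 0.28 = 18.2
  Homework 78 × 0.07 = 5.46
Sum = 59.35
59.35 < 60 → F

F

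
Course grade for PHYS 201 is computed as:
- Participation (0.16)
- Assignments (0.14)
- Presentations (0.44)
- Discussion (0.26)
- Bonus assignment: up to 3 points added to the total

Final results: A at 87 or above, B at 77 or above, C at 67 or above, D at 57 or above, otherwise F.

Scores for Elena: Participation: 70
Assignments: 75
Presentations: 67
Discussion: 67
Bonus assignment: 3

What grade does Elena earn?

Weighted total:
  Participation 70 × 0.16 = 11.2
  Assignments 75 × 0.14 = 10.5
  Presentations 67 × 0.44 = 29.48
  Discussion 67 × 0.26 = 17.42
Sum = 68.6
Bonus assignment: 68.6 + 3 = 71.6
71.6 is ≥ 67 and < 77 → C

C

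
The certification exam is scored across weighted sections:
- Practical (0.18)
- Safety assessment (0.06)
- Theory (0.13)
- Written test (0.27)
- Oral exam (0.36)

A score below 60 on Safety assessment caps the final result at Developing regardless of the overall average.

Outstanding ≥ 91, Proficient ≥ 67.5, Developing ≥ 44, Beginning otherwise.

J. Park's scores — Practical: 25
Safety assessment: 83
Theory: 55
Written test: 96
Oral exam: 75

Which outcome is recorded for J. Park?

Proficient

Safety assessment score 83 ≥ 60: minimum met.
Weighted total:
  Practical 25 × 0.18 = 4.5
  Safety assessment 83 × 0.06 = 4.98
  Theory 55 × 0.13 = 7.15
  Written test 96 × 0.27 = 25.92
  Oral exam 75 × 0.36 = 27
Sum = 69.55
69.55 is ≥ 67.5 and < 91 → Proficient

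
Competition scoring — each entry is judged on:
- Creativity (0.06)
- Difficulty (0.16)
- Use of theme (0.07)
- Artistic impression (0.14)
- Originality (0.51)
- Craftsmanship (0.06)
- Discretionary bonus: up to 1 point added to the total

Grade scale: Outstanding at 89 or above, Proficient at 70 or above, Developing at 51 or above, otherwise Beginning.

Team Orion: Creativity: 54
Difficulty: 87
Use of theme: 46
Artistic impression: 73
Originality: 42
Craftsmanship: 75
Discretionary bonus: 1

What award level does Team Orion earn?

Weighted total:
  Creativity 54 × 0.06 = 3.24
  Difficulty 87 × 0.16 = 13.92
  Use of theme 46 × 0.07 = 3.22
  Artistic impression 73 × 0.14 = 10.22
  Originality 42 × 0.51 = 21.42
  Craftsmanship 75 × 0.06 = 4.5
Sum = 56.52
Discretionary bonus: 56.52 + 1 = 57.52
57.52 is ≥ 51 and < 70 → Developing

Developing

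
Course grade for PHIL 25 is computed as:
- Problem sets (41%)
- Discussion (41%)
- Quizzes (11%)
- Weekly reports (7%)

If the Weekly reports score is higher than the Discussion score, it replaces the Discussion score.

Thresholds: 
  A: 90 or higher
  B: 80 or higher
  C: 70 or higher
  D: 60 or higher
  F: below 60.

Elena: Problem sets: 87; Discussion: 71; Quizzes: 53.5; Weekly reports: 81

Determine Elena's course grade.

Weekly reports (81) > Discussion (71), so Discussion counts as 81.
Weighted total:
  Problem sets 87 × 0.41 = 35.67
  Discussion 81 × 0.41 = 33.21
  Quizzes 53.5 × 0.11 = 5.885
  Weekly reports 81 × 0.07 = 5.67
Sum = 80.435
80.435 is ≥ 80 and < 90 → B

B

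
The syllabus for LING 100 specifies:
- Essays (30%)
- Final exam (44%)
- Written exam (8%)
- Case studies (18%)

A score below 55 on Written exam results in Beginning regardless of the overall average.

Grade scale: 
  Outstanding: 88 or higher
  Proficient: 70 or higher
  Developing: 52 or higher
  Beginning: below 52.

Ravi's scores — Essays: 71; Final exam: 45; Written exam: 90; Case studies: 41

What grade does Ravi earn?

Written exam score 90 ≥ 55: minimum met.
Weighted total:
  Essays 71 × 0.3 = 21.3
  Final exam 45 × 0.44 = 19.8
  Written exam 90 × 0.08 = 7.2
  Case studies 41 × 0.18 = 7.38
Sum = 55.68
55.68 is ≥ 52 and < 70 → Developing

Developing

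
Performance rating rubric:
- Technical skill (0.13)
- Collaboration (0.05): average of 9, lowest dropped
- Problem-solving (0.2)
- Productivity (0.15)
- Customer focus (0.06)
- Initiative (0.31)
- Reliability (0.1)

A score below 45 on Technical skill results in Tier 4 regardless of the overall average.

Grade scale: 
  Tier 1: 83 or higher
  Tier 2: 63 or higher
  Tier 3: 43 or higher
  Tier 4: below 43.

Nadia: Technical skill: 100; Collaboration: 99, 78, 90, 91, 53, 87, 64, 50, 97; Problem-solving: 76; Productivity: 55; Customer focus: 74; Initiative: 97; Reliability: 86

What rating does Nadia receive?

Tier 1

Collaboration: drop 50 → average of remaining 8 = 659/8 = 82.375
Technical skill score 100 ≥ 45: minimum met.
Weighted total:
  Technical skill 100 × 0.13 = 13
  Collaboration 82.375 × 0.05 = 4.11875
  Problem-solving 76 × 0.2 = 15.2
  Productivity 55 × 0.15 = 8.25
  Customer focus 74 × 0.06 = 4.44
  Initiative 97 × 0.31 = 30.07
  Reliability 86 × 0.1 = 8.6
Sum = 83.67875
83.67875 ≥ 83 → Tier 1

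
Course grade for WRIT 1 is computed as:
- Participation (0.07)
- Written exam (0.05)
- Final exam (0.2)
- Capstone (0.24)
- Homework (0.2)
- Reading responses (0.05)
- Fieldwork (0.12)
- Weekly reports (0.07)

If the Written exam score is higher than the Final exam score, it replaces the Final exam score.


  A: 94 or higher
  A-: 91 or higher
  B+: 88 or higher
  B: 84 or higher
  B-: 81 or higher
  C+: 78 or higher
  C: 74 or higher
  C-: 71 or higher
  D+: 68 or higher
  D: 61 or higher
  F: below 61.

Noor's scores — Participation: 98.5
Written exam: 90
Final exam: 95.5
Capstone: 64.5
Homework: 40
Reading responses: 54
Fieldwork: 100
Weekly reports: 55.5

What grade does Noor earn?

C-

Written exam (90) ≤ Final exam (95.5), so Final exam stays at 95.5.
Weighted total:
  Participation 98.5 × 0.07 = 6.895
  Written exam 90 × 0.05 = 4.5
  Final exam 95.5 × 0.2 = 19.1
  Capstone 64.5 × 0.24 = 15.48
  Homework 40 × 0.2 = 8
  Reading responses 54 × 0.05 = 2.7
  Fieldwork 100 × 0.12 = 12
  Weekly reports 55.5 × 0.07 = 3.885
Sum = 72.56
72.56 is ≥ 71 and < 74 → C-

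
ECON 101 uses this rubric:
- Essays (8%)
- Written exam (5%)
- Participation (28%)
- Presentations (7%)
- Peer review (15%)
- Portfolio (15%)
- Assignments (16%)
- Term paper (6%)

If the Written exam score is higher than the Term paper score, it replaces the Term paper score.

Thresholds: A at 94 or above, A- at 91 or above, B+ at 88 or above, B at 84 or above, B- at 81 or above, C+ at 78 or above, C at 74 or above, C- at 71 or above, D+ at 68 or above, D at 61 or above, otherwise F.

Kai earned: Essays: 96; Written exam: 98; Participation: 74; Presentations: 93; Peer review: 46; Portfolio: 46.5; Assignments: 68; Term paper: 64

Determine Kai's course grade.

Written exam (98) > Term paper (64), so Term paper counts as 98.
Weighted total:
  Essays 96 × 0.08 = 7.68
  Written exam 98 × 0.05 = 4.9
  Participation 74 × 0.28 = 20.72
  Presentations 93 × 0.07 = 6.51
  Peer review 46 × 0.15 = 6.9
  Portfolio 46.5 × 0.15 = 6.975
  Assignments 68 × 0.16 = 10.88
  Term paper 98 × 0.06 = 5.88
Sum = 70.445
70.445 is ≥ 68 and < 71 → D+

D+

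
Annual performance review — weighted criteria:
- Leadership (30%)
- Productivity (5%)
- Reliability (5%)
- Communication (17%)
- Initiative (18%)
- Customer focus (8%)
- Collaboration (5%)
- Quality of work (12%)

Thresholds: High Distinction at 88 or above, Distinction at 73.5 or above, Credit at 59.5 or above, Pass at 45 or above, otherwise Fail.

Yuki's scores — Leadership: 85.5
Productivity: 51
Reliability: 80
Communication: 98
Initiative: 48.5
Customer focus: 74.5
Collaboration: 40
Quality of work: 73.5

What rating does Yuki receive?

Distinction

Weighted total:
  Leadership 85.5 × 0.3 = 25.65
  Productivity 51 × 0.05 = 2.55
  Reliability 80 × 0.05 = 4
  Communication 98 × 0.17 = 16.66
  Initiative 48.5 × 0.18 = 8.73
  Customer focus 74.5 × 0.08 = 5.96
  Collaboration 40 × 0.05 = 2
  Quality of work 73.5 × 0.12 = 8.82
Sum = 74.37
74.37 is ≥ 73.5 and < 88 → Distinction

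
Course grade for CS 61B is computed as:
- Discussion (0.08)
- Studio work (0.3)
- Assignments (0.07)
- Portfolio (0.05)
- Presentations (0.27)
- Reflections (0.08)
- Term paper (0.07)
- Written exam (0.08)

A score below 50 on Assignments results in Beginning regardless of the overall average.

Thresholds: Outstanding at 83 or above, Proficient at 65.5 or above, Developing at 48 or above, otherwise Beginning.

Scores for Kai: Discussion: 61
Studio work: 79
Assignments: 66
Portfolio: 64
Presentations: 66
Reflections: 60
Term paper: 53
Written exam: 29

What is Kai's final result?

Developing

Assignments score 66 ≥ 50: minimum met.
Weighted total:
  Discussion 61 × 0.08 = 4.88
  Studio work 79 × 0.3 = 23.7
  Assignments 66 × 0.07 = 4.62
  Portfolio 64 × 0.05 = 3.2
  Presentations 66 × 0.27 = 17.82
  Reflections 60 × 0.08 = 4.8
  Term paper 53 × 0.07 = 3.71
  Written exam 29 × 0.08 = 2.32
Sum = 65.05
65.05 is ≥ 48 and < 65.5 → Developing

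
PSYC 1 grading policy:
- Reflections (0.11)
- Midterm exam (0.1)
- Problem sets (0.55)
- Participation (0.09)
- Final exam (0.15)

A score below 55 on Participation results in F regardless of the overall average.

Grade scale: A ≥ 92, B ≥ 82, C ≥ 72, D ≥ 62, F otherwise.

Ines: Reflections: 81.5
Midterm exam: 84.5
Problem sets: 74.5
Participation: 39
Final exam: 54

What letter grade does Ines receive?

Participation score 39 < 55: minimum not met.
Weighted total:
  Reflections 81.5 × 0.11 = 8.965
  Midterm exam 84.5 × 0.1 = 8.45
  Problem sets 74.5 × 0.55 = 40.975
  Participation 39 × 0.09 = 3.51
  Final exam 54 × 0.15 = 8.1
Sum = 70
Because the Participation minimum was not met, the result is F.

F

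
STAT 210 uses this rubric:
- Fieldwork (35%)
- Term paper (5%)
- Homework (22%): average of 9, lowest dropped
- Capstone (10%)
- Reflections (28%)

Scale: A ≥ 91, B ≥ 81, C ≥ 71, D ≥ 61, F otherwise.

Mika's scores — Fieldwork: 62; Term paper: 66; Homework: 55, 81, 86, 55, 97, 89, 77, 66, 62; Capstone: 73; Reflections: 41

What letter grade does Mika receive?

Homework: drop 55 → average of remaining 8 = 613/8 = 76.625
Weighted total:
  Fieldwork 62 × 0.35 = 21.7
  Term paper 66 × 0.05 = 3.3
  Homework 76.625 × 0.22 = 16.8575
  Capstone 73 × 0.1 = 7.3
  Reflections 41 × 0.28 = 11.48
Sum = 60.6375
60.6375 < 61 → F

F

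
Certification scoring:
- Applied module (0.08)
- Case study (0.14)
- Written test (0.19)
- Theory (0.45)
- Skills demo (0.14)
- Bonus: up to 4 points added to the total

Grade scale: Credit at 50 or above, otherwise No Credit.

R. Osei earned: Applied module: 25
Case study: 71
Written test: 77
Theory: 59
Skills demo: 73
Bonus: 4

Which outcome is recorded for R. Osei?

Weighted total:
  Applied module 25 × 0.08 = 2
  Case study 71 × 0.14 = 9.94
  Written test 77 × 0.19 = 14.63
  Theory 59 × 0.45 = 26.55
  Skills demo 73 × 0.14 = 10.22
Sum = 63.34
Bonus: 63.34 + 4 = 67.34
67.34 ≥ 50 → Credit

Credit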